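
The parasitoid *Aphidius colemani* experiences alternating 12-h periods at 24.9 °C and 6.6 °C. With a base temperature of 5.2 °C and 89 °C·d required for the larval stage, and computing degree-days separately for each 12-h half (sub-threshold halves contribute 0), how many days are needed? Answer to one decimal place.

8.4 days

Day half: max(0, 24.9 − 5.2) × 0.5 = 19.7 × 0.5 = 9.85 DD.
Night half: max(0, 6.6 − 5.2) × 0.5 = 1.4 × 0.5 = 0.70 DD.
Per 24 h: 10.55 DD/day.
Duration = 89 / 10.55 = 8.436 ≈ 8.4 days.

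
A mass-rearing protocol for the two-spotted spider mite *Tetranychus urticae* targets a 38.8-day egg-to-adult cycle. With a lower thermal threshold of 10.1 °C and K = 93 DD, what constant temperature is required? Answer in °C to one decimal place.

12.5 °C

Required daily accumulation = 93 / 38.8 = 2.397 DD/day.
T = T_base + 2.397 = 10.1 + 2.397 = 12.497 ≈ 12.5 °C.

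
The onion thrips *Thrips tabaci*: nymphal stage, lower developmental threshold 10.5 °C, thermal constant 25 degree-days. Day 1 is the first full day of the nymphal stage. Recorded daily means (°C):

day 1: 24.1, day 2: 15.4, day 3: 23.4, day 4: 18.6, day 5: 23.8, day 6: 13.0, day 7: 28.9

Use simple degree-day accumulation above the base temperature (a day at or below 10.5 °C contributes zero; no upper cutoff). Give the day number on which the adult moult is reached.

day 3

Daily DD above 10.5 °C: 13.6, 4.9, 12.9, 8.1, 13.3, 2.5, 18.4.
Cumulative: 13.6, 18.5, 31.4, 39.5, 52.8, 55.3, 73.7.
The total first reaches 25 DD on day 3.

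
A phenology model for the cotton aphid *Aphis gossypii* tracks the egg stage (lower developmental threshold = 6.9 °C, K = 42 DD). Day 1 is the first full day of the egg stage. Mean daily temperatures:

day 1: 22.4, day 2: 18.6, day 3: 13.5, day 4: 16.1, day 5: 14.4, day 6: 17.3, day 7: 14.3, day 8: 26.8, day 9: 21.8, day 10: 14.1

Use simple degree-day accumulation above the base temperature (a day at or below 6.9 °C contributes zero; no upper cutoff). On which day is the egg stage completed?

day 4

Daily DD above 6.9 °C: 15.5, 11.7, 6.6, 9.2, 7.5, 10.4, 7.4, 19.9, 14.9, 7.2.
Cumulative: 15.5, 27.2, 33.8, 43.0, 50.5, 60.9, 68.3, 88.2, 103.1, 110.3.
The total first reaches 42 DD on day 4.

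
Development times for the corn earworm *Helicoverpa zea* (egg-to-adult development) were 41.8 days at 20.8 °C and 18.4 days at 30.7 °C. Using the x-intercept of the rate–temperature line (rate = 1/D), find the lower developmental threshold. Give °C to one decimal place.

13.0 °C

Under the model K = D·(T − T_b), so D₁·(T₁ − T_b) = D₂·(T₂ − T_b).
41.8·(20.8 − T_b) = 18.4·(30.7 − T_b)
T_b = (41.8·20.8 − 18.4·30.7) / (41.8 − 18.4) = 304.56 / 23.4 = 13.015 °C ≈ 13.0 °C.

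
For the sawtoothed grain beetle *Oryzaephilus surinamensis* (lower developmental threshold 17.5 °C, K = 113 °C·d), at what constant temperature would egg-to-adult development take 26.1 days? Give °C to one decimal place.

21.8 °C

Required daily accumulation = 113 / 26.1 = 4.330 DD/day.
T = T_base + 4.330 = 17.5 + 4.330 = 21.830 ≈ 21.8 °C.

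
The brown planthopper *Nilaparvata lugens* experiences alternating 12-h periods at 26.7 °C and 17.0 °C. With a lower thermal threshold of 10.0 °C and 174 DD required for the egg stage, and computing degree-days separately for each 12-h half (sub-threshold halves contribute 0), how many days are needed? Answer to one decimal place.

14.7 days

Day half: max(0, 26.7 − 10.0) × 0.5 = 16.7 × 0.5 = 8.35 DD.
Night half: max(0, 17.0 − 10.0) × 0.5 = 7.0 × 0.5 = 3.50 DD.
Per 24 h: 11.85 DD/day.
Duration = 174 / 11.85 = 14.684 ≈ 14.7 days.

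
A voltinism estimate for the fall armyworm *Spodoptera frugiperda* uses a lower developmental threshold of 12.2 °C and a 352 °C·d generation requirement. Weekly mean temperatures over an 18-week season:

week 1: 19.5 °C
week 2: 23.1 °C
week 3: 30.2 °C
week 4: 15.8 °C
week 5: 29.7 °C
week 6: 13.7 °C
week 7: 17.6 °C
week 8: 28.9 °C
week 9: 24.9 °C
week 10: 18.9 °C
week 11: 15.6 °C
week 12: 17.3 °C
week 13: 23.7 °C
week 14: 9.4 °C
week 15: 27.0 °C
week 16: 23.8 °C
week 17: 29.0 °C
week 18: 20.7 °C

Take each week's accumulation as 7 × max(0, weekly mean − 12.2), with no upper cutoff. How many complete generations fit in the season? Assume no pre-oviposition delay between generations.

3 generations

Weekly DD (7 × max(0, T̄ − 12.2)): 51.1, 76.3, 126.0, 25.2, 122.5, 10.5, 37.8, 116.9, 88.9, 46.9, 23.8, 35.7, 80.5, 0.0, 103.6, 81.2, 117.6, 59.5.
Season total = 1204.0 DD.
Complete generations = ⌊1204.0 / 352⌋ = 3.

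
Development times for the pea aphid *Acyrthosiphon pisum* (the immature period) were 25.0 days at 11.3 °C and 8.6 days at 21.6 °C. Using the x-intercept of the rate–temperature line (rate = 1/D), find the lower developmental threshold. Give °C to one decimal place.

5.9 °C

Linear rate model ⇒ the product D·(T − T_b) is constant across temperatures.
25.0·(11.3 − T_b) = 8.6·(21.6 − T_b)
T_b = (25.0·11.3 − 8.6·21.6) / (25.0 − 8.6) = 96.74 / 16.4 = 5.899 °C ≈ 5.9 °C.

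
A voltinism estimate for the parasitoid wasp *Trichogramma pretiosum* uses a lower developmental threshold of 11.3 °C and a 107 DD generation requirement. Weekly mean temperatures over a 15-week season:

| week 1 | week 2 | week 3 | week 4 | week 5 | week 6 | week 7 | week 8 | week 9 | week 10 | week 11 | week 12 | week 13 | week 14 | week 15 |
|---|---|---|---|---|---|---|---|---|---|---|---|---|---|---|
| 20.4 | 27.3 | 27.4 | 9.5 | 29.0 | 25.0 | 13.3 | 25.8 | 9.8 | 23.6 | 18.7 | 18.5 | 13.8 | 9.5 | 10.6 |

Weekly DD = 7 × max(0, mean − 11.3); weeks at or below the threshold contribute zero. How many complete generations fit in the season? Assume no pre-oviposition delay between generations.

7 generations

Weekly DD (7 × max(0, T̄ − 11.3)): 63.7, 112.0, 112.7, 0.0, 123.9, 95.9, 14.0, 101.5, 0.0, 86.1, 51.8, 50.4, 17.5, 0.0, 0.0.
Season total = 829.5 DD.
Complete generations = ⌊829.5 / 107⌋ = 7.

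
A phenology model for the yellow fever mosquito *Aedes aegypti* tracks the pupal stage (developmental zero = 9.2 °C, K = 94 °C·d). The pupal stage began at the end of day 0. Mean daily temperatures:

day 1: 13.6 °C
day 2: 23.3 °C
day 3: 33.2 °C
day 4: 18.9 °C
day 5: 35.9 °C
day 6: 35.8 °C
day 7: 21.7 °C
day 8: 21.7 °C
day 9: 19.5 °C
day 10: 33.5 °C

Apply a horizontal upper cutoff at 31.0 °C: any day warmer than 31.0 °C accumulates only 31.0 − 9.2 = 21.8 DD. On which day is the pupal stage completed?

day 7

Daily DD above 9.2 °C (capped at 21.8): 4.4, 14.1, 21.8, 9.7, 21.8, 21.8, 12.5, 12.5, 10.3, 21.8.
Cumulative: 4.4, 18.5, 40.3, 50.0, 71.8, 93.6, 106.1, 118.6, 128.9, 150.7.
The total first reaches 94 DD on day 7.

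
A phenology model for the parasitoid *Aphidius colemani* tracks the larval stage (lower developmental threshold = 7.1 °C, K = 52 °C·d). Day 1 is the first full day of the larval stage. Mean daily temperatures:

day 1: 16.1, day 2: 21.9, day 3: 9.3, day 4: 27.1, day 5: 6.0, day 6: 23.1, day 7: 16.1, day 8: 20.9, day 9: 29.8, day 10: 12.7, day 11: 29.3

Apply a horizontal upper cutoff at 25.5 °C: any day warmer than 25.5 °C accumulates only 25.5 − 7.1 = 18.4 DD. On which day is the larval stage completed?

day 6

Daily DD above 7.1 °C (capped at 18.4): 9.0, 14.8, 2.2, 18.4, 0.0, 16.0, 9.0, 13.8, 18.4, 5.6, 18.4.
Cumulative: 9.0, 23.8, 26.0, 44.4, 44.4, 60.4, 69.4, 83.2, 101.6, 107.2, 125.6.
The total first reaches 52 DD on day 6.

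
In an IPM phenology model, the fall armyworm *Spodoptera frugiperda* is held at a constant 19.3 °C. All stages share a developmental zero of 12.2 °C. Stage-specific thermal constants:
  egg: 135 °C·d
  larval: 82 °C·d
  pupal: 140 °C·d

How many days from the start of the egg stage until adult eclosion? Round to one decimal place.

Daily accumulation at 19.3 °C = 19.3 − 12.2 = 7.1 DD/day.
Total K = 135 + 82 + 140 = 357 DD.
Total duration = 357 / 7.1 = 50.282 ≈ 50.3 days.

50.3 days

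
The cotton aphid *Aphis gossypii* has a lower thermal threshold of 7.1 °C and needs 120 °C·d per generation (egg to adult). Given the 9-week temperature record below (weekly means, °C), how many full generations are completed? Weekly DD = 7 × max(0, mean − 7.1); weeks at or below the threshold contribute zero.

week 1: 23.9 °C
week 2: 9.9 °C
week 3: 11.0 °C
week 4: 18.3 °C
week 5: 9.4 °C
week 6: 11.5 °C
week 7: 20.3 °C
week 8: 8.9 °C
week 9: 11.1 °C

3 generations

Weekly DD (7 × max(0, T̄ − 7.1)): 117.6, 19.6, 27.3, 78.4, 16.1, 30.8, 92.4, 12.6, 28.0.
Season total = 422.8 DD.
Complete generations = ⌊422.8 / 120⌋ = 3.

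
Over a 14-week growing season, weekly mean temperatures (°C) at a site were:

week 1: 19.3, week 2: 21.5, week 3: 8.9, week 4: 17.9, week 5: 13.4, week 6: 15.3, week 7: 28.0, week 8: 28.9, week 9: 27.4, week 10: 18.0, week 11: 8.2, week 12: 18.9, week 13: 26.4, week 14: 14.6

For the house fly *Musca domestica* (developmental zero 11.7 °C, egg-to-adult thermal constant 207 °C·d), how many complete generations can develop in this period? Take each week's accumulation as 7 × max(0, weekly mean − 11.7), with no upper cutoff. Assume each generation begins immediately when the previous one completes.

3 generations

Weekly DD (7 × max(0, T̄ − 11.7)): 53.2, 68.6, 0.0, 43.4, 11.9, 25.2, 114.1, 120.4, 109.9, 44.1, 0.0, 50.4, 102.9, 20.3.
Season total = 764.4 DD.
Complete generations = ⌊764.4 / 207⌋ = 3.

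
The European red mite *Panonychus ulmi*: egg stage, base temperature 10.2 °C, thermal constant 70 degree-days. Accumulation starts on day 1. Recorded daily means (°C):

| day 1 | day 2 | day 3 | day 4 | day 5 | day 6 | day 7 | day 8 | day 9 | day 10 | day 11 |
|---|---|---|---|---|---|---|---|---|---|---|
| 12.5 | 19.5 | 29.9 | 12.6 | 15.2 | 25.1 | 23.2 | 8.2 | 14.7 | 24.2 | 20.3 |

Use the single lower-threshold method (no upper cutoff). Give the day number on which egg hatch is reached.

Daily DD above 10.2 °C: 2.3, 9.3, 19.7, 2.4, 5.0, 14.9, 13.0, 0.0, 4.5, 14.0, 10.1.
Cumulative: 2.3, 11.6, 31.3, 33.7, 38.7, 53.6, 66.6, 66.6, 71.1, 85.1, 95.2.
The total first reaches 70 DD on day 9.

day 9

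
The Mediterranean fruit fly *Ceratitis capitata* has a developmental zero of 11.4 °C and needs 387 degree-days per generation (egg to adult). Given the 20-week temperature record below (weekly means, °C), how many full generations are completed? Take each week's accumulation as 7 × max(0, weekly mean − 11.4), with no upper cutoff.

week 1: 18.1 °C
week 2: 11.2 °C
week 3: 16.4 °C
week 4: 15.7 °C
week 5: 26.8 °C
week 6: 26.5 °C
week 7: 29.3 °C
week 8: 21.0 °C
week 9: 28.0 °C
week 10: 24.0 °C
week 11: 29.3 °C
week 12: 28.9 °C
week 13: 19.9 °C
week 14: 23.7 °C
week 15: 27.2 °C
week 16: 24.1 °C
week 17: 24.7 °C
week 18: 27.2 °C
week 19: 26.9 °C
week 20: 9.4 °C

Weekly DD (7 × max(0, T̄ − 11.4)): 46.9, 0.0, 35.0, 30.1, 107.8, 105.7, 125.3, 67.2, 116.2, 88.2, 125.3, 122.5, 59.5, 86.1, 110.6, 88.9, 93.1, 110.6, 108.5, 0.0.
Season total = 1627.5 DD.
Complete generations = ⌊1627.5 / 387⌋ = 4.

4 generations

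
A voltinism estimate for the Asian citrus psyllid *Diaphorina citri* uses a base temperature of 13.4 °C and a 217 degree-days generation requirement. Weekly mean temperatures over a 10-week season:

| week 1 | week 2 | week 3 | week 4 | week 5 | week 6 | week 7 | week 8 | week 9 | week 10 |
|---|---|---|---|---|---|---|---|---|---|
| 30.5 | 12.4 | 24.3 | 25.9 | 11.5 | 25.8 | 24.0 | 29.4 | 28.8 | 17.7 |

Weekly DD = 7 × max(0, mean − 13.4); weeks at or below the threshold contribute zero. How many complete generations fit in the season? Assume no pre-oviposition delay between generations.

Weekly DD (7 × max(0, T̄ − 13.4)): 119.7, 0.0, 76.3, 87.5, 0.0, 86.8, 74.2, 112.0, 107.8, 30.1.
Season total = 694.4 DD.
Complete generations = ⌊694.4 / 217⌋ = 3.

3 generations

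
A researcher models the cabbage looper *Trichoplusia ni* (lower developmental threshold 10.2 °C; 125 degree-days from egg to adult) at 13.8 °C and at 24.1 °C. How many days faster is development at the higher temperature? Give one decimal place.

25.7 days

At 13.8 °C: 125 / (13.8 − 10.2) = 125 / 3.6 = 34.722 d.
At 24.1 °C: 125 / (24.1 − 10.2) = 125 / 13.9 = 8.993 d.
Difference = |34.722 − 8.993| = 25.729 ≈ 25.7 days.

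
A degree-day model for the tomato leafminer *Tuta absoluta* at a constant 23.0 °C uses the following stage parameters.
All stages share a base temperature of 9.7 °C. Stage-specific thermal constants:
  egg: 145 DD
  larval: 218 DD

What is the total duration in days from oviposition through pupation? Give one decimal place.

Daily accumulation at 23.0 °C = 23.0 − 9.7 = 13.3 DD/day.
Total K = 145 + 218 = 363 DD.
Total duration = 363 / 13.3 = 27.293 ≈ 27.3 days.

27.3 days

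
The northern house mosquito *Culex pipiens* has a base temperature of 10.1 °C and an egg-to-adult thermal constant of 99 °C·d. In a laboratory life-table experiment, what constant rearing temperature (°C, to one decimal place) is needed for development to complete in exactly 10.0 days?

Required daily accumulation = 99 / 10.0 = 9.900 DD/day.
T = T_base + 9.900 = 10.1 + 9.900 = 20.000 ≈ 20.0 °C.

20.0 °C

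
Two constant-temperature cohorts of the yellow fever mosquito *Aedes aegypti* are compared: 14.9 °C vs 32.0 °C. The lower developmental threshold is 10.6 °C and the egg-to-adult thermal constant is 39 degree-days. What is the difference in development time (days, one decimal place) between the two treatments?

At 14.9 °C: 39 / (14.9 − 10.6) = 39 / 4.3 = 9.070 d.
At 32.0 °C: 39 / (32.0 − 10.6) = 39 / 21.4 = 1.822 d.
Difference = |9.070 − 1.822| = 7.247 ≈ 7.2 days.

7.2 days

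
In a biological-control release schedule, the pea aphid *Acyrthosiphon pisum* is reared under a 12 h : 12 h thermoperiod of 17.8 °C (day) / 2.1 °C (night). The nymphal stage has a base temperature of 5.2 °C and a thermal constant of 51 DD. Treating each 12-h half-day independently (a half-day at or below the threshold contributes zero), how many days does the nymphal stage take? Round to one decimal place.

8.1 days

Day half: max(0, 17.8 − 5.2) × 0.5 = 12.6 × 0.5 = 6.30 DD.
Night half: max(0, 2.1 − 5.2) × 0.5 = 0.0 × 0.5 = 0.00 DD.
Per 24 h: 6.30 DD/day.
Duration = 51 / 6.30 = 8.095 ≈ 8.1 days.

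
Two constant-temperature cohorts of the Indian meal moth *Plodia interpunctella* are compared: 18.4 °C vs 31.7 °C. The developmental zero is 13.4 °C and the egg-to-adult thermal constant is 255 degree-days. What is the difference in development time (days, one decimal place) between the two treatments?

37.1 days

At 18.4 °C: 255 / (18.4 − 13.4) = 255 / 5.0 = 51.000 d.
At 31.7 °C: 255 / (31.7 − 13.4) = 255 / 18.3 = 13.934 d.
Difference = |51.000 − 13.934| = 37.066 ≈ 37.1 days.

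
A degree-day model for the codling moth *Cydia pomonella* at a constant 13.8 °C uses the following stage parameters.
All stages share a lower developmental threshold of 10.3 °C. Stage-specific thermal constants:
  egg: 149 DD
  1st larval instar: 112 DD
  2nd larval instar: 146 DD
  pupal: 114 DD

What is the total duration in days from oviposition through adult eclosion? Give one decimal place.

Daily accumulation at 13.8 °C = 13.8 − 10.3 = 3.5 DD/day.
Total K = 149 + 112 + 146 + 114 = 521 DD.
Total duration = 521 / 3.5 = 148.857 ≈ 148.9 days.

148.9 days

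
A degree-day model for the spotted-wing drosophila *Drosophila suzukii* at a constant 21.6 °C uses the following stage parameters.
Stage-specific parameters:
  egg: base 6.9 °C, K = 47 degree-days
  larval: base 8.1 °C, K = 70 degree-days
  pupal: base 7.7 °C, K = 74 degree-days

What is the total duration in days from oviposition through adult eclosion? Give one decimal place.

egg: 47 / (21.6 − 6.9) = 47 / 14.7 = 3.197 d.
larval: 70 / (21.6 − 8.1) = 70 / 13.5 = 5.185 d.
pupal: 74 / (21.6 − 7.7) = 74 / 13.9 = 5.324 d.
Sum = 13.706 ≈ 13.7 days.

13.7 days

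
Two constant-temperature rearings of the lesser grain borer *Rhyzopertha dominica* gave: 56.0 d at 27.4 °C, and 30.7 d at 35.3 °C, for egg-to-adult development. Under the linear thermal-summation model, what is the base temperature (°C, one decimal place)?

Under the model K = D·(T − T_b), so D₁·(T₁ − T_b) = D₂·(T₂ − T_b).
56.0·(27.4 − T_b) = 30.7·(35.3 − T_b)
T_b = (56.0·27.4 − 30.7·35.3) / (56.0 − 30.7) = 450.69 / 25.3 = 17.814 °C ≈ 17.8 °C.

17.8 °C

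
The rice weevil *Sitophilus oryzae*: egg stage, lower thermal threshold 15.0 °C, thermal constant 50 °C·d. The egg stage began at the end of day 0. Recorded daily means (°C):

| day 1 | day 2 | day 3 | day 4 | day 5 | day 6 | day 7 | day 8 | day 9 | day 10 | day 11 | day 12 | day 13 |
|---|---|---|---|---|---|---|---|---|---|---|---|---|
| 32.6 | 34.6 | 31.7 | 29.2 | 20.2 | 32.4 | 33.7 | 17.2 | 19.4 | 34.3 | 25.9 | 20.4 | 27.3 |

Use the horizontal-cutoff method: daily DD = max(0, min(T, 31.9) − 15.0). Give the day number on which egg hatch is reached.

Daily DD above 15.0 °C (capped at 16.9): 16.9, 16.9, 16.7, 14.2, 5.2, 16.9, 16.9, 2.2, 4.4, 16.9, 10.9, 5.4, 12.3.
Cumulative: 16.9, 33.8, 50.5, 64.7, 69.9, 86.8, 103.7, 105.9, 110.3, 127.2, 138.1, 143.5, 155.8.
The total first reaches 50 DD on day 3.

day 3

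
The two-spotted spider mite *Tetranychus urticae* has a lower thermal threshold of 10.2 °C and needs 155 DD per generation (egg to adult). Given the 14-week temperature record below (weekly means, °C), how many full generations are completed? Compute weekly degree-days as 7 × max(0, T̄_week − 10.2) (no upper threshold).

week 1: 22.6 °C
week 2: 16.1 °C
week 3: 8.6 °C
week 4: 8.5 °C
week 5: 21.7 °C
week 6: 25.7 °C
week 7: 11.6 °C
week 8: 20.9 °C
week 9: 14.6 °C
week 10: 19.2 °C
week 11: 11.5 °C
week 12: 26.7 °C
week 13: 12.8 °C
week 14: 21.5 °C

4 generations

Weekly DD (7 × max(0, T̄ − 10.2)): 86.8, 41.3, 0.0, 0.0, 80.5, 108.5, 9.8, 74.9, 30.8, 63.0, 9.1, 115.5, 18.2, 79.1.
Season total = 717.5 DD.
Complete generations = ⌊717.5 / 155⌋ = 4.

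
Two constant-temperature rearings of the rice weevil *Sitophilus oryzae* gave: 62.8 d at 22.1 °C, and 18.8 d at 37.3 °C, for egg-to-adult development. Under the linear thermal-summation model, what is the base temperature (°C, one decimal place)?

Linear rate model ⇒ the product D·(T − T_b) is constant across temperatures.
62.8·(22.1 − T_b) = 18.8·(37.3 − T_b)
T_b = (62.8·22.1 − 18.8·37.3) / (62.8 − 18.8) = 686.64 / 44.0 = 15.605 °C ≈ 15.6 °C.

15.6 °C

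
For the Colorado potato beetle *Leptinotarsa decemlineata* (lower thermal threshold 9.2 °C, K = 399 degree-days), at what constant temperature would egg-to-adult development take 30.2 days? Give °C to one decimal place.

22.4 °C

Required daily accumulation = 399 / 30.2 = 13.212 DD/day.
T = T_base + 13.212 = 9.2 + 13.212 = 22.412 ≈ 22.4 °C.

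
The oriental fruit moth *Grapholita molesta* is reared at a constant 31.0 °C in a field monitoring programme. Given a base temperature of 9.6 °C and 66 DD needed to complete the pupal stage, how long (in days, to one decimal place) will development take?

3.1 days

Daily accumulation = 31.0 − 9.6 = 21.4 DD/day.
Duration = 66 / 21.4 = 3.084 ≈ 3.1 days.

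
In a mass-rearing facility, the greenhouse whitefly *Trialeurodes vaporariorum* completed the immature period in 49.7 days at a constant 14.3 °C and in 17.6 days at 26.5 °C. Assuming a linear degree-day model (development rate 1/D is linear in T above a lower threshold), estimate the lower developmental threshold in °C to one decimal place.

7.6 °C

Equal thermal constants: D₁(T₁ − T_b) = D₂(T₂ − T_b).
49.7·(14.3 − T_b) = 17.6·(26.5 − T_b)
T_b = (49.7·14.3 − 17.6·26.5) / (49.7 − 17.6) = 244.31 / 32.1 = 7.611 °C ≈ 7.6 °C.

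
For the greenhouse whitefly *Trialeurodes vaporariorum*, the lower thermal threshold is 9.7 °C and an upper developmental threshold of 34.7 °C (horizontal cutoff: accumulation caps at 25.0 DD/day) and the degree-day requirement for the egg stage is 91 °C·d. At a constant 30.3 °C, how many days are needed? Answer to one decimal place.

Daily accumulation = 30.3 − 9.7 = 20.6 DD/day.
Duration = 91 / 20.6 = 4.417 ≈ 4.4 days.

4.4 days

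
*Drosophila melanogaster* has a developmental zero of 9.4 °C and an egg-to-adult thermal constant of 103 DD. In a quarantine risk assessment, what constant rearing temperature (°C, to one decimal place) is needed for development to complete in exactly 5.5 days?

28.1 °C

Required daily accumulation = 103 / 5.5 = 18.727 DD/day.
T = T_base + 18.727 = 9.4 + 18.727 = 28.127 ≈ 28.1 °C.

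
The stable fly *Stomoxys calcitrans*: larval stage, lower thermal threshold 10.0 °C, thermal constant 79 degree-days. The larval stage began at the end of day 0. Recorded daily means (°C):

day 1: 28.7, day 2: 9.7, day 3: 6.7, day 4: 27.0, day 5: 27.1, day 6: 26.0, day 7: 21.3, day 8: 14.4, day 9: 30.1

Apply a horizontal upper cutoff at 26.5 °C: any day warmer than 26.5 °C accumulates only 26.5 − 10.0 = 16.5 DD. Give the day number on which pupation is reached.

Daily DD above 10.0 °C (capped at 16.5): 16.5, 0.0, 0.0, 16.5, 16.5, 16.0, 11.3, 4.4, 16.5.
Cumulative: 16.5, 16.5, 16.5, 33.0, 49.5, 65.5, 76.8, 81.2, 97.7.
The total first reaches 79 DD on day 8.

day 8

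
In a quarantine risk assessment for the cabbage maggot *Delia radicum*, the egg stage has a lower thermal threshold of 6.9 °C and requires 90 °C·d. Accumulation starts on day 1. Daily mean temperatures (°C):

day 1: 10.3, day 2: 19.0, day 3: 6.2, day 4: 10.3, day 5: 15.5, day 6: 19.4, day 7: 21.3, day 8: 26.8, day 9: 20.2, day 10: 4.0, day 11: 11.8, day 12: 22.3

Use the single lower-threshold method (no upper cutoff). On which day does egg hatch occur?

Daily DD above 6.9 °C: 3.4, 12.1, 0.0, 3.4, 8.6, 12.5, 14.4, 19.9, 13.3, 0.0, 4.9, 15.4.
Cumulative: 3.4, 15.5, 15.5, 18.9, 27.5, 40.0, 54.4, 74.3, 87.6, 87.6, 92.5, 107.9.
The total first reaches 90 DD on day 11.

day 11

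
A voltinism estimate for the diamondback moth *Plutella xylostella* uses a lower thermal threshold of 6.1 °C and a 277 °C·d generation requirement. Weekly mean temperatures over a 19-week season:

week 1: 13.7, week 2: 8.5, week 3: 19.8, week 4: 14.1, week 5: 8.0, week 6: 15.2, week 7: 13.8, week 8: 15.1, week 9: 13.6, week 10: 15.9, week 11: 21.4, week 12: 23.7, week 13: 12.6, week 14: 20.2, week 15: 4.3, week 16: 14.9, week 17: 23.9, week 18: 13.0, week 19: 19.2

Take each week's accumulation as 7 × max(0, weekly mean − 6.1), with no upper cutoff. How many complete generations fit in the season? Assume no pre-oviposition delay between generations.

4 generations

Weekly DD (7 × max(0, T̄ − 6.1)): 53.2, 16.8, 95.9, 56.0, 13.3, 63.7, 53.9, 63.0, 52.5, 68.6, 107.1, 123.2, 45.5, 98.7, 0.0, 61.6, 124.6, 48.3, 91.7.
Season total = 1237.6 DD.
Complete generations = ⌊1237.6 / 277⌋ = 4.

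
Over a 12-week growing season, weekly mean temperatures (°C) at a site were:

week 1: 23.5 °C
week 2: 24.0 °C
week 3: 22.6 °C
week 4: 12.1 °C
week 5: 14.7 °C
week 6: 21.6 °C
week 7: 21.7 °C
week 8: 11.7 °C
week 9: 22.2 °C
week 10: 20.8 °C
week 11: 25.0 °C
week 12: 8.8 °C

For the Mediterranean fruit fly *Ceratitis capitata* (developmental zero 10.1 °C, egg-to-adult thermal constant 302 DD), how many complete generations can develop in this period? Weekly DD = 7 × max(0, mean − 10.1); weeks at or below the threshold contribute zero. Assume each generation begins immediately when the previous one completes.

2 generations

Weekly DD (7 × max(0, T̄ − 10.1)): 93.8, 97.3, 87.5, 14.0, 32.2, 80.5, 81.2, 11.2, 84.7, 74.9, 104.3, 0.0.
Season total = 761.6 DD.
Complete generations = ⌊761.6 / 302⌋ = 2.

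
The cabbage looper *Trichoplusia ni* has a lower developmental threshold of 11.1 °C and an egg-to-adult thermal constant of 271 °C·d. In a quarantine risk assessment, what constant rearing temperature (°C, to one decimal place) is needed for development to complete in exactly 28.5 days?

20.6 °C

Required daily accumulation = 271 / 28.5 = 9.509 DD/day.
T = T_base + 9.509 = 11.1 + 9.509 = 20.609 ≈ 20.6 °C.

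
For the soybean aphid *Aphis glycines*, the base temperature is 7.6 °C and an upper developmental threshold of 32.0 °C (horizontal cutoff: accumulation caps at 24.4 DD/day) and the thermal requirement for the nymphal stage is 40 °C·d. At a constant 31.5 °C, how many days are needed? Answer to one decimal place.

1.7 days

Daily accumulation = 31.5 − 7.6 = 23.9 DD/day.
Duration = 40 / 23.9 = 1.674 ≈ 1.7 days.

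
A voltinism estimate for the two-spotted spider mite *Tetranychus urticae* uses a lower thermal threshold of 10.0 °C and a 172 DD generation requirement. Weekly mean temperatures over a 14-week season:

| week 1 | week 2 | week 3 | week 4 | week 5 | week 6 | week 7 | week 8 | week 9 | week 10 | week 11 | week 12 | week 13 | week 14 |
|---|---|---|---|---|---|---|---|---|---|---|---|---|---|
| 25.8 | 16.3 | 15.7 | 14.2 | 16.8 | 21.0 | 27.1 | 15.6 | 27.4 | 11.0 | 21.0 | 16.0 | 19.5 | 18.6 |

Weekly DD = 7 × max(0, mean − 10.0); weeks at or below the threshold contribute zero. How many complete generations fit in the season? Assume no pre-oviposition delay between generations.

5 generations

Weekly DD (7 × max(0, T̄ − 10.0)): 110.6, 44.1, 39.9, 29.4, 47.6, 77.0, 119.7, 39.2, 121.8, 7.0, 77.0, 42.0, 66.5, 60.2.
Season total = 882.0 DD.
Complete generations = ⌊882.0 / 172⌋ = 5.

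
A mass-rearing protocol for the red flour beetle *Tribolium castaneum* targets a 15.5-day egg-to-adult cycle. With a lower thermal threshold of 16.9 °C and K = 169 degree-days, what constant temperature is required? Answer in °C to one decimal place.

27.8 °C

Required daily accumulation = 169 / 15.5 = 10.903 DD/day.
T = T_base + 10.903 = 16.9 + 10.903 = 27.803 ≈ 27.8 °C.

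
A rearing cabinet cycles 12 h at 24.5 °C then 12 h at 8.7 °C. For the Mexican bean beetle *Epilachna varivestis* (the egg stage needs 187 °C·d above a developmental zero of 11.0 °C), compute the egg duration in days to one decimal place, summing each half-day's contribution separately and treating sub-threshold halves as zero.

27.7 days

Day half: max(0, 24.5 − 11.0) × 0.5 = 13.5 × 0.5 = 6.75 DD.
Night half: max(0, 8.7 − 11.0) × 0.5 = 0.0 × 0.5 = 0.00 DD.
Per 24 h: 6.75 DD/day.
Duration = 187 / 6.75 = 27.704 ≈ 27.7 days.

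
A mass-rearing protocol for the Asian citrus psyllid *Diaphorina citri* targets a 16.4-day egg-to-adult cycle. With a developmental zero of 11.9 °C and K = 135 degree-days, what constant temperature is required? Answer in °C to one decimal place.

Required daily accumulation = 135 / 16.4 = 8.232 DD/day.
T = T_base + 8.232 = 11.9 + 8.232 = 20.132 ≈ 20.1 °C.

20.1 °C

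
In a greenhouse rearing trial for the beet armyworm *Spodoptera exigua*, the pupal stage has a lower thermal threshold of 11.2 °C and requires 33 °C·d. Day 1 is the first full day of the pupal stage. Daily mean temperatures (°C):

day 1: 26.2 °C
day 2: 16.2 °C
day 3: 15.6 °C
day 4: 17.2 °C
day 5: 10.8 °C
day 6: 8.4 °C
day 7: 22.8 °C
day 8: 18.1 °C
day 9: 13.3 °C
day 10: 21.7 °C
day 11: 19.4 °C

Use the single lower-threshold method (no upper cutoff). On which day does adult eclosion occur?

Daily DD above 11.2 °C: 15.0, 5.0, 4.4, 6.0, 0.0, 0.0, 11.6, 6.9, 2.1, 10.5, 8.2.
Cumulative: 15.0, 20.0, 24.4, 30.4, 30.4, 30.4, 42.0, 48.9, 51.0, 61.5, 69.7.
The total first reaches 33 DD on day 7.

day 7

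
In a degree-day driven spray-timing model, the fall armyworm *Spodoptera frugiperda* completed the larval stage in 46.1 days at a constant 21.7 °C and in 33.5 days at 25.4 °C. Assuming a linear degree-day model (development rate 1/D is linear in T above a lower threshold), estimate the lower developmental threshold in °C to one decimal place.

Under the model K = D·(T − T_b), so D₁·(T₁ − T_b) = D₂·(T₂ − T_b).
46.1·(21.7 − T_b) = 33.5·(25.4 − T_b)
T_b = (46.1·21.7 − 33.5·25.4) / (46.1 − 33.5) = 149.47 / 12.6 = 11.863 °C ≈ 11.9 °C.

11.9 °C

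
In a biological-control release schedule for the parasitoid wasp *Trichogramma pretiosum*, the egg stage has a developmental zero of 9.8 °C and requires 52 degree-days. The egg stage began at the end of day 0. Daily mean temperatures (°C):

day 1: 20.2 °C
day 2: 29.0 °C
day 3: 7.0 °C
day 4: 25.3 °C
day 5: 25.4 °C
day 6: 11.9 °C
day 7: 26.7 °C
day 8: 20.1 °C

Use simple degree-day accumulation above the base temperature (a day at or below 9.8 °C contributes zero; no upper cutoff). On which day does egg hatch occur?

Daily DD above 9.8 °C: 10.4, 19.2, 0.0, 15.5, 15.6, 2.1, 16.9, 10.3.
Cumulative: 10.4, 29.6, 29.6, 45.1, 60.7, 62.8, 79.7, 90.0.
The total first reaches 52 DD on day 5.

day 5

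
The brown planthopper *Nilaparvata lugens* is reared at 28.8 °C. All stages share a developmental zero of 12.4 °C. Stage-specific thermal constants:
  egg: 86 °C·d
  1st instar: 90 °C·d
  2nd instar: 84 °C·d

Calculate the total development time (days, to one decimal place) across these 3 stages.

15.9 days

Daily accumulation at 28.8 °C = 28.8 − 12.4 = 16.4 DD/day.
Total K = 86 + 90 + 84 = 260 DD.
Total duration = 260 / 16.4 = 15.854 ≈ 15.9 days.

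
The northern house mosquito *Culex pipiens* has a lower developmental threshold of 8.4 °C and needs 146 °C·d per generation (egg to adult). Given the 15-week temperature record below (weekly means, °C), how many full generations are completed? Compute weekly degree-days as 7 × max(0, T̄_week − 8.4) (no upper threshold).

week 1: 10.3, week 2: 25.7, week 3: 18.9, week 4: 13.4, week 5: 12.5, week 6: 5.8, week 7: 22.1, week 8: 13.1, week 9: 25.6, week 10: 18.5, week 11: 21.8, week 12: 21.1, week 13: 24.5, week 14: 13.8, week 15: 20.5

6 generations

Weekly DD (7 × max(0, T̄ − 8.4)): 13.3, 121.1, 73.5, 35.0, 28.7, 0.0, 95.9, 32.9, 120.4, 70.7, 93.8, 88.9, 112.7, 37.8, 84.7.
Season total = 1009.4 DD.
Complete generations = ⌊1009.4 / 146⌋ = 6.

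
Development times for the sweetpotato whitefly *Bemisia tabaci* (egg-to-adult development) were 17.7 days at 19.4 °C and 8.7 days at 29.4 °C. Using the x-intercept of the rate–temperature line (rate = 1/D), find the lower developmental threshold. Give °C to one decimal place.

9.7 °C

Linear rate model ⇒ the product D·(T − T_b) is constant across temperatures.
17.7·(19.4 − T_b) = 8.7·(29.4 − T_b)
T_b = (17.7·19.4 − 8.7·29.4) / (17.7 − 8.7) = 87.60 / 9.0 = 9.733 °C ≈ 9.7 °C.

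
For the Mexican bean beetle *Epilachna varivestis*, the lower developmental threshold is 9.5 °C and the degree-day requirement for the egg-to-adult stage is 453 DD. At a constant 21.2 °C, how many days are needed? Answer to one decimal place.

Daily accumulation = 21.2 − 9.5 = 11.7 DD/day.
Duration = 453 / 11.7 = 38.718 ≈ 38.7 days.

38.7 days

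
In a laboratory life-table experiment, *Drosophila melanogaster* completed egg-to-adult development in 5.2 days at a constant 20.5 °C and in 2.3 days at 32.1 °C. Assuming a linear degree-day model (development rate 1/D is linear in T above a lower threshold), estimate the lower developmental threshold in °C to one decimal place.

11.3 °C

Linear rate model ⇒ the product D·(T − T_b) is constant across temperatures.
5.2·(20.5 − T_b) = 2.3·(32.1 − T_b)
T_b = (5.2·20.5 − 2.3·32.1) / (5.2 − 2.3) = 32.77 / 2.9 = 11.300 °C ≈ 11.3 °C.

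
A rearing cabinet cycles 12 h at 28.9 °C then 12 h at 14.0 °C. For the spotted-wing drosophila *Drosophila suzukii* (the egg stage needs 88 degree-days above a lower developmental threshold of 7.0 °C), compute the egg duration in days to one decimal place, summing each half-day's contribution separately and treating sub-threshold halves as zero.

6.1 days

Day half: max(0, 28.9 − 7.0) × 0.5 = 21.9 × 0.5 = 10.95 DD.
Night half: max(0, 14.0 − 7.0) × 0.5 = 7.0 × 0.5 = 3.50 DD.
Per 24 h: 14.45 DD/day.
Duration = 88 / 14.45 = 6.090 ≈ 6.1 days.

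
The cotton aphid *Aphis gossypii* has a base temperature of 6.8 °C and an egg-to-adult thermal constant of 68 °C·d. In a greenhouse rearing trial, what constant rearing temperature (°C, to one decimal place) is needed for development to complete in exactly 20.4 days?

Required daily accumulation = 68 / 20.4 = 3.333 DD/day.
T = T_base + 3.333 = 6.8 + 3.333 = 10.133 ≈ 10.1 °C.

10.1 °C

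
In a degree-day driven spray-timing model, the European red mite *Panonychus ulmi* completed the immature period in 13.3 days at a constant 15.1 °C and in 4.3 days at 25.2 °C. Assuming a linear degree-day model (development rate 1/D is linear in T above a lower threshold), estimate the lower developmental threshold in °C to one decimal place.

Linear rate model ⇒ the product D·(T − T_b) is constant across temperatures.
13.3·(15.1 − T_b) = 4.3·(25.2 − T_b)
T_b = (13.3·15.1 − 4.3·25.2) / (13.3 − 4.3) = 92.47 / 9.0 = 10.274 °C ≈ 10.3 °C.

10.3 °C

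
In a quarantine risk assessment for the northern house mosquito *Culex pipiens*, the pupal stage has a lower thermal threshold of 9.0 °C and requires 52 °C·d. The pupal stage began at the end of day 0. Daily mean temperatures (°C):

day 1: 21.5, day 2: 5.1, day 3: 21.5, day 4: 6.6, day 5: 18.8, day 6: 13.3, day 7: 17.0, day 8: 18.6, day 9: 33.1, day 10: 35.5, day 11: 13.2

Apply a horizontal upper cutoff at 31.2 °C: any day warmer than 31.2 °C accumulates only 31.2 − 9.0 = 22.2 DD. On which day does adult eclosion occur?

day 8

Daily DD above 9.0 °C (capped at 22.2): 12.5, 0.0, 12.5, 0.0, 9.8, 4.3, 8.0, 9.6, 22.2, 22.2, 4.2.
Cumulative: 12.5, 12.5, 25.0, 25.0, 34.8, 39.1, 47.1, 56.7, 78.9, 101.1, 105.3.
The total first reaches 52 DD on day 8.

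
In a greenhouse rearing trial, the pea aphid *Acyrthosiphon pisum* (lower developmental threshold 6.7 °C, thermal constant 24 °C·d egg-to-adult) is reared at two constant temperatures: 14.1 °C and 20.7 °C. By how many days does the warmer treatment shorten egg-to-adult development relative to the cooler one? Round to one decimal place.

1.5 days

At 14.1 °C: 24 / (14.1 − 6.7) = 24 / 7.4 = 3.243 d.
At 20.7 °C: 24 / (20.7 − 6.7) = 24 / 14.0 = 1.714 d.
Difference = |3.243 − 1.714| = 1.529 ≈ 1.5 days.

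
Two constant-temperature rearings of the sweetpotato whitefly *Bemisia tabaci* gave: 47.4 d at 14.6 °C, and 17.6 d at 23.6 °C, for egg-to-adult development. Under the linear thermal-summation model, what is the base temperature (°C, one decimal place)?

9.3 °C

Equal thermal constants: D₁(T₁ − T_b) = D₂(T₂ − T_b).
47.4·(14.6 − T_b) = 17.6·(23.6 − T_b)
T_b = (47.4·14.6 − 17.6·23.6) / (47.4 − 17.6) = 276.68 / 29.8 = 9.285 °C ≈ 9.3 °C.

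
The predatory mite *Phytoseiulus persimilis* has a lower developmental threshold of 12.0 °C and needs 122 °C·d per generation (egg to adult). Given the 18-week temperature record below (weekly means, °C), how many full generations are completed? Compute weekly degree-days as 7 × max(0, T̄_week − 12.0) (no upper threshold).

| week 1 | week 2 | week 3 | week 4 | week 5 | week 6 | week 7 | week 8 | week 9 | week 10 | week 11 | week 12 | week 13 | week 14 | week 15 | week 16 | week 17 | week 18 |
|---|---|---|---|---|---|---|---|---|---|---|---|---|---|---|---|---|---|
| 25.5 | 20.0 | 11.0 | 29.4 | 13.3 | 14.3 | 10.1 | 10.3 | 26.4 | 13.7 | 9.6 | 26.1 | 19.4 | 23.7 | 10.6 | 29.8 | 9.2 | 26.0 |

7 generations

Weekly DD (7 × max(0, T̄ − 12.0)): 94.5, 56.0, 0.0, 121.8, 9.1, 16.1, 0.0, 0.0, 100.8, 11.9, 0.0, 98.7, 51.8, 81.9, 0.0, 124.6, 0.0, 98.0.
Season total = 865.2 DD.
Complete generations = ⌊865.2 / 122⌋ = 7.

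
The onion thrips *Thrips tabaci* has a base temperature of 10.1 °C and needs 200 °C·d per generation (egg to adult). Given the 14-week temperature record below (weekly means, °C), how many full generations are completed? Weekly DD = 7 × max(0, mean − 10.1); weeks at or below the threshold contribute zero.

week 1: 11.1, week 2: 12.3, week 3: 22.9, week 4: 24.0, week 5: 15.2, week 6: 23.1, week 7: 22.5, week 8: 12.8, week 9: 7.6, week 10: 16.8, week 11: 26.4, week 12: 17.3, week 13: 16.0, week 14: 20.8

3 generations

Weekly DD (7 × max(0, T̄ − 10.1)): 7.0, 15.4, 89.6, 97.3, 35.7, 91.0, 86.8, 18.9, 0.0, 46.9, 114.1, 50.4, 41.3, 74.9.
Season total = 769.3 DD.
Complete generations = ⌊769.3 / 200⌋ = 3.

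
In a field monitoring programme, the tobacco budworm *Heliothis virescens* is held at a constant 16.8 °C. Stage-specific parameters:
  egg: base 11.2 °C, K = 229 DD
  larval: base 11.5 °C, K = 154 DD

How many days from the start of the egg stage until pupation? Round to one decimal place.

69.9 days

egg: 229 / (16.8 − 11.2) = 229 / 5.6 = 40.893 d.
larval: 154 / (16.8 − 11.5) = 154 / 5.3 = 29.057 d.
Sum = 69.949 ≈ 69.9 days.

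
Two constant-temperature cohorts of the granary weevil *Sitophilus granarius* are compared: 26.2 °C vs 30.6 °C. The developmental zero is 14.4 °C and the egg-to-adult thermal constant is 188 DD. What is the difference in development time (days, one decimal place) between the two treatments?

At 26.2 °C: 188 / (26.2 − 14.4) = 188 / 11.8 = 15.932 d.
At 30.6 °C: 188 / (30.6 − 14.4) = 188 / 16.2 = 11.605 d.
Difference = |15.932 − 11.605| = 4.327 ≈ 4.3 days.

4.3 days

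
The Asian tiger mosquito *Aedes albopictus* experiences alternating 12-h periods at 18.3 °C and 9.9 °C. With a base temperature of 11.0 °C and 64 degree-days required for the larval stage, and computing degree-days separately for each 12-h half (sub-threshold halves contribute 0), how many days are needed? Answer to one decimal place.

17.5 days

Day half: max(0, 18.3 − 11.0) × 0.5 = 7.3 × 0.5 = 3.65 DD.
Night half: max(0, 9.9 − 11.0) × 0.5 = 0.0 × 0.5 = 0.00 DD.
Per 24 h: 3.65 DD/day.
Duration = 64 / 3.65 = 17.534 ≈ 17.5 days.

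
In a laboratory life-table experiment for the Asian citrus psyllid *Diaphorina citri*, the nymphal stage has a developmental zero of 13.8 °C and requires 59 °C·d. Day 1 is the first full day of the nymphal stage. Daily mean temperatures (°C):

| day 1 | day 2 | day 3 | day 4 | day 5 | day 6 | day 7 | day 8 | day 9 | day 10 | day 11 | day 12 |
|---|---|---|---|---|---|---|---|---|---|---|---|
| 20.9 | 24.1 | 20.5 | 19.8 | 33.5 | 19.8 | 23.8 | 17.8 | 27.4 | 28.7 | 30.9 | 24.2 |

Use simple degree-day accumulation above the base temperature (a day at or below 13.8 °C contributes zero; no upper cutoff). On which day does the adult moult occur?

Daily DD above 13.8 °C: 7.1, 10.3, 6.7, 6.0, 19.7, 6.0, 10.0, 4.0, 13.6, 14.9, 17.1, 10.4.
Cumulative: 7.1, 17.4, 24.1, 30.1, 49.8, 55.8, 65.8, 69.8, 83.4, 98.3, 115.4, 125.8.
The total first reaches 59 DD on day 7.

day 7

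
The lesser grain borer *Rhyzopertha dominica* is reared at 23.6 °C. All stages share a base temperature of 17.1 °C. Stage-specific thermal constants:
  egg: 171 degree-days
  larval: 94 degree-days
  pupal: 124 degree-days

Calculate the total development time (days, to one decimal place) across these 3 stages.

59.8 days

Daily accumulation at 23.6 °C = 23.6 − 17.1 = 6.5 DD/day.
Total K = 171 + 94 + 124 = 389 DD.
Total duration = 389 / 6.5 = 59.846 ≈ 59.8 days.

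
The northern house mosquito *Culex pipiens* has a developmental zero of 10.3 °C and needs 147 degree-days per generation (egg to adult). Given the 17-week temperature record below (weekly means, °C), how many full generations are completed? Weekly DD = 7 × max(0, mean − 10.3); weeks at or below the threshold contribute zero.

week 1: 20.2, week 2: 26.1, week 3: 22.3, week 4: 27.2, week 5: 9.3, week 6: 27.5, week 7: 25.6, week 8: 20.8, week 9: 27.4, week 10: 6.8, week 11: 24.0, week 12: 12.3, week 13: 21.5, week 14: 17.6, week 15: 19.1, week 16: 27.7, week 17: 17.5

8 generations

Weekly DD (7 × max(0, T̄ − 10.3)): 69.3, 110.6, 84.0, 118.3, 0.0, 120.4, 107.1, 73.5, 119.7, 0.0, 95.9, 14.0, 78.4, 51.1, 61.6, 121.8, 50.4.
Season total = 1276.1 DD.
Complete generations = ⌊1276.1 / 147⌋ = 8.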